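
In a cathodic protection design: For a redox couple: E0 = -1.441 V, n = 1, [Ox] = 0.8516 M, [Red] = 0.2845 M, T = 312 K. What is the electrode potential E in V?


Apply the Nernst equation: E = E0 + (RT/nF)*ln([Ox]/[Red])
Step 1: RT/nF = 8.314*312/(1*96485) = 0.02688468 V
Step 2: [Ox]/[Red] = 0.8516/0.2845 = 2.993322
Step 3: ln(2.993322) = 1.096384
Step 4: correction = 0.02688468 * 1.096384 = 0.0295 V
E = -1.441 + 0.0295 = -1.4115 V

-1.4115 V


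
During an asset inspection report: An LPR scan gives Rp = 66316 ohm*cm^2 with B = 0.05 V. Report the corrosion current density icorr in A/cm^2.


Apply the Stern-Geary relation: icorr = B / Rp
icorr = 0.05 / 66316 = 7.54×10^-7 A/cm^2

7.54×10^-7 A/cm^2


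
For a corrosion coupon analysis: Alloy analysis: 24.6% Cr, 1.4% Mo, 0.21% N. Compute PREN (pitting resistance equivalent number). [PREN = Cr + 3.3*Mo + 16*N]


Apply the PREN formula: PREN = Cr + 3.3*Mo + 16*N
PREN = 24.6 + 3.3*1.4 + 16*0.21
PREN = 24.6 + 4.62 + 3.36 = 32.58

32.58


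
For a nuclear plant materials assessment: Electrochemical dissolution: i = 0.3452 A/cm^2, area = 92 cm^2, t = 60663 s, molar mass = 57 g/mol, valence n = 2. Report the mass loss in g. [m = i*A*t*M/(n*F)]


Apply Faraday's law: m = i*A*t*M / (n*F)
Total charge passed Q = i*A*t = 0.3452*92*60663 = 1926559.8192 C
m = Q*M/(n*F) = 1926559.8192*57/(2*96485) = 569.072 g

569.072 g


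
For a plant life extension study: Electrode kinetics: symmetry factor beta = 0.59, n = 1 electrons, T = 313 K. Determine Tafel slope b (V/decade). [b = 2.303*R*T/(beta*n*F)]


Apply the Tafel slope relation: b = 2.303*R*T/(beta*n*F)
Numerator: 2.303 * 8.314 * 313 = 5993.06
Denominator: 0.59 * 1 * 96485 = 56926.15
b = 5993.06 / 56926.15 = 0.1053 V/decade

0.1053 V/decade


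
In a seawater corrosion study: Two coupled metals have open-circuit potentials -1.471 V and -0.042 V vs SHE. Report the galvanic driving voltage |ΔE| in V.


Driving voltage is the absolute potential difference.
|ΔE| = |-1.471 − (-0.042)| = 1.429 V

1.429 V


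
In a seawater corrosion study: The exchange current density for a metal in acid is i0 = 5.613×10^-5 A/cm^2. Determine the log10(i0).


i0 = 5.613×10^-5 A/cm^2
log10(i0) = -4.251

-4.251


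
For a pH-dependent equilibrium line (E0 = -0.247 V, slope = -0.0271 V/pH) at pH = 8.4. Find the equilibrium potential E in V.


Apply the Pourbaix line equation: E = E0 + slope*pH
E = -0.247 + (-0.0271)*8.4 = -0.247 + (-0.22764) = -0.47464 V
Rounded to 3 decimal places: E = -0.475 V

-0.475 V


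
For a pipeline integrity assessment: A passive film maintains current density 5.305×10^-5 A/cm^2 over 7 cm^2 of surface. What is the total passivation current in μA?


I = i_pass * A, then convert A → μA (×10^6)
I = 5.305×10^-5 * 7 * 10^6 = 371.35 μA

371.35 μA


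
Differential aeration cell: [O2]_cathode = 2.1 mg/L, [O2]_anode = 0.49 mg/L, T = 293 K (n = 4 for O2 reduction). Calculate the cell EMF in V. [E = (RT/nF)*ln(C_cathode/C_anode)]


Apply the Nernst concentration-cell relation: E = (RT/nF)*ln(C_cathode/C_anode)
RT/nF = 8.314*293/(4*96485) = 0.00631187 V
ln(2.1/0.49) = 1.45529
E = 0.00631187 * 1.45529 = 0.00919 V

0.00919 V


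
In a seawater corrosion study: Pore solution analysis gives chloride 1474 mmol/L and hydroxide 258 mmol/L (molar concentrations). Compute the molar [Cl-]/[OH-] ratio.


Threshold parameter = [Cl-] / [OH-] (molar basis; both in mmol/L, so units cancel)
Ratio = 1474 / 258 = 5.71

5.71


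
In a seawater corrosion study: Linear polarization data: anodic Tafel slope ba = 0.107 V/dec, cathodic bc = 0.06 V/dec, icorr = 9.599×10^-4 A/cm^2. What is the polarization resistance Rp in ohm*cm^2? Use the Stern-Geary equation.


Apply the Stern-Geary equation: Rp = ba*bc / (2.303*icorr*(ba+bc))
ba*bc = 0.107*0.06 = 0.00642
ba+bc = 0.167; 2.303*icorr*(ba+bc) = 2.303*9.599×10^-4*0.167 = 3.691785×10^-4
Rp = 0.00642 / 3.691785×10^-4 = 17.39 ohm*cm^2

17.39 ohm*cm^2


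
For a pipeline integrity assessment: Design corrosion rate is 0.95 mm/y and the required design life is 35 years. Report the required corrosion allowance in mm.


Corrosion allowance = CR × design life
CA = 0.95 * 35 = 33.25 mm

33.25 mm


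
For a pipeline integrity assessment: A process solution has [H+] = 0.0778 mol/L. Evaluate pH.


pH = −log10[H+]
pH = −log10(0.0778) = 1.11

1.11


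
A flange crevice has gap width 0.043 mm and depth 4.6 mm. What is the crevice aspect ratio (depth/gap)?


Aspect ratio = depth / gap
Ratio = 4.6 / 0.043 = 107.0

107.0


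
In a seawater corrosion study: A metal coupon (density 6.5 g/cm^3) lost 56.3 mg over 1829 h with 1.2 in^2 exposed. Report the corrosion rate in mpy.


Apply the mpy weight-loss relation: CR = 534 * W / (D * A * T)
Numerator: 534 * 56.3 = 30064.2
Denominator: 6.5 * 1.2 * 1829 = 14266.2
CR = 30064.2 / 14266.2 = 2.10737 mpy

2.10737 mpy


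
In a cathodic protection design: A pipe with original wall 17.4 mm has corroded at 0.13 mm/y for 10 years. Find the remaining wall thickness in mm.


Remaining wall = original − CR × time
t = 17.4 − 0.13*10 = 17.4 − 1.3 = 16.1 mm

16.1 mm


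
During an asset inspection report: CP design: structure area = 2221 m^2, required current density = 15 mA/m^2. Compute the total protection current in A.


I = area * current density, then convert mA → A (÷1000)
I = 2221 * 15 / 1000 = 33.32 A

33.32 A


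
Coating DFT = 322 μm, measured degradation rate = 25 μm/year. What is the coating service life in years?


Service life = thickness / degradation rate
Life = 322 / 25 = 12.9 years

12.9 years


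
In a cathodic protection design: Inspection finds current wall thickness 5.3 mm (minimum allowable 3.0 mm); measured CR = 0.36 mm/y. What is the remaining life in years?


Apply the remaining-life relation: RL = (t_current − t_min) / CR
RL = (5.3 − 3.0) / 0.36 = 2.3 / 0.36 = 6.4 years

6.4 years


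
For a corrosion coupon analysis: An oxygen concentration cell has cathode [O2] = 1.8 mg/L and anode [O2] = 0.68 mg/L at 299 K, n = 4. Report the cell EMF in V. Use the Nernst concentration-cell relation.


Apply the Nernst concentration-cell relation: E = (RT/nF)*ln(C_cathode/C_anode)
RT/nF = 8.314*299/(4*96485) = 0.00644112 V
ln(1.8/0.68) = 0.97345
E = 0.00644112 * 0.97345 = 0.00627 V

0.00627 V


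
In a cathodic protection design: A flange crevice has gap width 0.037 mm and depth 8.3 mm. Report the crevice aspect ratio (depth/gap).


Aspect ratio = depth / gap
Ratio = 8.3 / 0.037 = 224.3

224.3


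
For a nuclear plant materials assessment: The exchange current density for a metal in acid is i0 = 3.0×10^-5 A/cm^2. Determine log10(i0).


i0 = 3.0×10^-5 A/cm^2
log10(i0) = -4.523

-4.523


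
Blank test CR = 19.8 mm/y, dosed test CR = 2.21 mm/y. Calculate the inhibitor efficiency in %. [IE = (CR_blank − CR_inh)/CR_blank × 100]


Apply the inhibitor-efficiency definition: IE = (CR_blank − CR_inh)/CR_blank × 100
IE = (19.8 − 2.21) / 19.8 × 100
IE = 17.59 / 19.8 × 100 = 88.8 %

88.8 %


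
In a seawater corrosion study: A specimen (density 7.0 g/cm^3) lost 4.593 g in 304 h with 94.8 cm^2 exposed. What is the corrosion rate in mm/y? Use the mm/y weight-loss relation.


Apply the mm/y weight-loss relation: CR = 87600 * W / (D * A * T)
Numerator: 87600 * 4.593 = 402346.8
Denominator: 7.0 * 94.8 * 304 = 201734.4
CR = 402346.8 / 201734.4 = 1.994438 mm/y

1.994438 mm/y


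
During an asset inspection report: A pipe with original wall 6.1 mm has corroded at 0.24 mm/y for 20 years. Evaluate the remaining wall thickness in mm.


Remaining wall = original − CR × time
t = 6.1 − 0.24*20 = 6.1 − 4.8 = 1.3 mm

1.3 mm


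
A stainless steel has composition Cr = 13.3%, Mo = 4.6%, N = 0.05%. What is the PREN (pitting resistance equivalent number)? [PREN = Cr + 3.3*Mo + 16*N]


Apply the PREN formula: PREN = Cr + 3.3*Mo + 16*N
PREN = 13.3 + 3.3*4.6 + 16*0.05
PREN = 13.3 + 15.18 + 0.8 = 29.28

29.28


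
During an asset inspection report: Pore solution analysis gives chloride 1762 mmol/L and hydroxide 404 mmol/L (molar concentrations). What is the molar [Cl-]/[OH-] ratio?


Threshold parameter = [Cl-] / [OH-] (molar basis; both in mmol/L, so units cancel)
Ratio = 1762 / 404 = 4.36

4.36


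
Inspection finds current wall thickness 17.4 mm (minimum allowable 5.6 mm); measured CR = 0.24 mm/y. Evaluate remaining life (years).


Apply the remaining-life relation: RL = (t_current − t_min) / CR
RL = (17.4 − 5.6) / 0.24 = 11.8 / 0.24 = 49.2 years

49.2 years


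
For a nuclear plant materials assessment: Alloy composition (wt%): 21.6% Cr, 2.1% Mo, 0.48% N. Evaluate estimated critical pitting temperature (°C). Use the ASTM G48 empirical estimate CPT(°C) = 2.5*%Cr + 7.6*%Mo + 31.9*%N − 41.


Apply the ASTM G48 empirical CPT estimate: CPT(°C) = 2.5*%Cr + 7.6*%Mo + 31.9*%N − 41
2.5*21.6 = 54; 7.6*2.1 = 15.96; 31.9*0.48 = 15.312
CPT = 54 + 15.96 + 15.312 − 41 = 44.272 °C
Rounded to 0.1 °C: CPT ≈ 44.3 °C

44.3 °C


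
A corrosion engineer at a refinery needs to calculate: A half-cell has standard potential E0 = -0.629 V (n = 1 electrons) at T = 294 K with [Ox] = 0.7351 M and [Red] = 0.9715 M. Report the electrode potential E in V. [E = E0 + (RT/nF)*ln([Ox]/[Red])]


Apply the Nernst equation: E = E0 + (RT/nF)*ln([Ox]/[Red])
Step 1: RT/nF = 8.314*294/(1*96485) = 0.02533364 V
Step 2: [Ox]/[Red] = 0.7351/0.9715 = 0.756665
Step 3: ln(0.756665) = -0.278835
Step 4: correction = 0.02533364 * -0.278835 = -0.007 V
E = -0.629 + -0.007 = -0.636 V

-0.636 V


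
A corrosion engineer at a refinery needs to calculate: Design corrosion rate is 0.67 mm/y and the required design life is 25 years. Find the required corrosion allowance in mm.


Corrosion allowance = CR × design life
CA = 0.67 * 25 = 16.75 mm

16.75 mm


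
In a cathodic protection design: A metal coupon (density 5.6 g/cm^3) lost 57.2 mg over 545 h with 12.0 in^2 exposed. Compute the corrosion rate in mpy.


Apply the mpy weight-loss relation: CR = 534 * W / (D * A * T)
Numerator: 534 * 57.2 = 30544.8
Denominator: 5.6 * 12.0 * 545 = 36624.0
CR = 30544.8 / 36624.0 = 0.834 mpy

0.834 mpy


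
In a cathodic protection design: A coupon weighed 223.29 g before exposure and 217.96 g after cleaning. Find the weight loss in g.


Weight loss = initial − final
WL = 223.29 − 217.96 = 5.33 g

5.33 g


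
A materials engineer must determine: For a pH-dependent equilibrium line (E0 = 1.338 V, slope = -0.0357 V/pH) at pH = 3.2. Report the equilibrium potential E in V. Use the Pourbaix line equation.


Apply the Pourbaix line equation: E = E0 + slope*pH
E = 1.338 + (-0.0357)*3.2 = 1.338 + (-0.11424) = 1.22376 V
Rounded to 3 decimal places: E = 1.224 V

1.224 V


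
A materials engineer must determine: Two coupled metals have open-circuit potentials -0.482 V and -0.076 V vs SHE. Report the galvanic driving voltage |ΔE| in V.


Driving voltage is the absolute potential difference.
|ΔE| = |-0.482 − (-0.076)| = 0.406 V

0.406 V


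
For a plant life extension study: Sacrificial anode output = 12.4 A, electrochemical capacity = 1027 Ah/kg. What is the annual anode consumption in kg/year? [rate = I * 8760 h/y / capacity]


Annual consumption = current * hours per year / capacity
Rate = 12.4 * 8760 / 1027 = 105.8 kg/year

105.8 kg/year


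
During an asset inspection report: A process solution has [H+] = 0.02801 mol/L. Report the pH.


pH = −log10[H+]
pH = −log10(0.02801) = 1.55

1.55


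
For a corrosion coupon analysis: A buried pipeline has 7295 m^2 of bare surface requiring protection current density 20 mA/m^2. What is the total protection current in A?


I = area * current density, then convert mA → A (÷1000)
I = 7295 * 20 / 1000 = 145.9 A

145.9 A


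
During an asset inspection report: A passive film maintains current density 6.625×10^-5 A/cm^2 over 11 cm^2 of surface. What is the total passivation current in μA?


I = i_pass * A, then convert A → μA (×10^6)
I = 6.625×10^-5 * 11 * 10^6 = 728.75 μA

728.75 μA


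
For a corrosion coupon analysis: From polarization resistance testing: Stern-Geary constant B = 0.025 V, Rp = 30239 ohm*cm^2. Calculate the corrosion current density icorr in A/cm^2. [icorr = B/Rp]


Apply the Stern-Geary relation: icorr = B / Rp
icorr = 0.025 / 30239 = 8.267×10^-7 A/cm^2

8.267×10^-7 A/cm^2


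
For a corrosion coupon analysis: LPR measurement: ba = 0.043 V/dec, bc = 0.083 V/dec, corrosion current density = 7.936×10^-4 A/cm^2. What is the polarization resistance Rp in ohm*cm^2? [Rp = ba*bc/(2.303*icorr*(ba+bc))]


Apply the Stern-Geary equation: Rp = ba*bc / (2.303*icorr*(ba+bc))
ba*bc = 0.043*0.083 = 0.003569
ba+bc = 0.126; 2.303*icorr*(ba+bc) = 2.303*7.936×10^-4*0.126 = 2.3028526×10^-4
Rp = 0.003569 / 2.3028526×10^-4 = 15.5 ohm*cm^2

15.5 ohm*cm^2


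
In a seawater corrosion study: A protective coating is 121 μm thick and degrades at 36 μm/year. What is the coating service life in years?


Service life = thickness / degradation rate
Life = 121 / 36 = 3.4 years

3.4 years


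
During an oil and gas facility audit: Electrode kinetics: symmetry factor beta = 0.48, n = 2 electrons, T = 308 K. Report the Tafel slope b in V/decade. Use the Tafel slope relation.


Apply the Tafel slope relation: b = 2.303*R*T/(beta*n*F)
Numerator: 2.303 * 8.314 * 308 = 5897.32
Denominator: 0.48 * 2 * 96485 = 92625.6
b = 5897.32 / 92625.6 = 0.0637 V/decade

0.0637 V/decade


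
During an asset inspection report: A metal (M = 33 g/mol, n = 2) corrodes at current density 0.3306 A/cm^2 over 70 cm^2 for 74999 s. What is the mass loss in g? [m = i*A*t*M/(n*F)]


Apply Faraday's law: m = i*A*t*M / (n*F)
Total charge passed Q = i*A*t = 0.3306*70*74999 = 1735626.858 C
m = Q*M/(n*F) = 1735626.858*33/(2*96485) = 296.8114 g

296.8114 g


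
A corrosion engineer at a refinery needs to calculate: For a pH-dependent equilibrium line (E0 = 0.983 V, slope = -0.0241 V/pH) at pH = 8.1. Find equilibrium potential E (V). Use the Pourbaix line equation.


Apply the Pourbaix line equation: E = E0 + slope*pH
E = 0.983 + (-0.0241)*8.1 = 0.983 + (-0.19521) = 0.78779 V
Rounded to 3 decimal places: E = 0.788 V

0.788 V


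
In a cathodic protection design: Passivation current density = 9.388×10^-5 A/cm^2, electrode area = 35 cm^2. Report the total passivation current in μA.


I = i_pass * A, then convert A → μA (×10^6)
I = 9.388×10^-5 * 35 * 10^6 = 3285.8 μA

3285.8 μA


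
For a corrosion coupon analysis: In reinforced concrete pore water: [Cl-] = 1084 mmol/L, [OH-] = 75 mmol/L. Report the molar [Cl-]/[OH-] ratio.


Threshold parameter = [Cl-] / [OH-] (molar basis; both in mmol/L, so units cancel)
Ratio = 1084 / 75 = 14.45

14.45


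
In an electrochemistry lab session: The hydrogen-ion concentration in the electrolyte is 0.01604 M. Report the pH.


pH = −log10[H+]
pH = −log10(0.01604) = 1.79

1.79


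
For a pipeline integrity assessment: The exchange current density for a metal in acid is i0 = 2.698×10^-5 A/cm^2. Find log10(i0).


i0 = 2.698×10^-5 A/cm^2
log10(i0) = -4.569

-4.569


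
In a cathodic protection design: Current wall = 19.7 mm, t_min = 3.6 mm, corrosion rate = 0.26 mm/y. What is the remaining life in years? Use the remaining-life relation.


Apply the remaining-life relation: RL = (t_current − t_min) / CR
RL = (19.7 − 3.6) / 0.26 = 16.1 / 0.26 = 61.9 years

61.9 years


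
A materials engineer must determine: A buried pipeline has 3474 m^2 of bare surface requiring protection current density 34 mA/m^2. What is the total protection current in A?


I = area * current density, then convert mA → A (÷1000)
I = 3474 * 34 / 1000 = 118.12 A

118.12 A


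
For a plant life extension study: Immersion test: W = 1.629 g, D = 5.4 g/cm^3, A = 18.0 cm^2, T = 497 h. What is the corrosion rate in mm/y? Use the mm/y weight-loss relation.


Apply the mm/y weight-loss relation: CR = 87600 * W / (D * A * T)
Numerator: 87600 * 1.629 = 142700.4
Denominator: 5.4 * 18.0 * 497 = 48308.4
CR = 142700.4 / 48308.4 = 2.9539 mm/y

2.9539 mm/y


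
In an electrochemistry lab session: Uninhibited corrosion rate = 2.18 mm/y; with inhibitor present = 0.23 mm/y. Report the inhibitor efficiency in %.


Apply the inhibitor-efficiency definition: IE = (CR_blank − CR_inh)/CR_blank × 100
IE = (2.18 − 0.23) / 2.18 × 100
IE = 1.95 / 2.18 × 100 = 89.4 %

89.4 %


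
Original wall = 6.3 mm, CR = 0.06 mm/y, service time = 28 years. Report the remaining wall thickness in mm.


Remaining wall = original − CR × time
t = 6.3 − 0.06*28 = 6.3 − 1.68 = 4.62 mm

4.62 mm


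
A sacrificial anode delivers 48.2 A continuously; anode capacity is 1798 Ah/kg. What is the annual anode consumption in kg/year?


Annual consumption = current * hours per year / capacity
Rate = 48.2 * 8760 / 1798 = 234.8 kg/year

234.8 kg/year


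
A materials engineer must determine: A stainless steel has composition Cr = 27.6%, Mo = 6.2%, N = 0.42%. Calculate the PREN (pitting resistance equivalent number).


Apply the PREN formula: PREN = Cr + 3.3*Mo + 16*N
PREN = 27.6 + 3.3*6.2 + 16*0.42
PREN = 27.6 + 20.46 + 6.72 = 54.78

54.78


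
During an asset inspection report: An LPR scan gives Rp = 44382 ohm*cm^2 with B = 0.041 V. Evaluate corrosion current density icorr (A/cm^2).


Apply the Stern-Geary relation: icorr = B / Rp
icorr = 0.041 / 44382 = 9.238×10^-7 A/cm^2

9.238×10^-7 A/cm^2


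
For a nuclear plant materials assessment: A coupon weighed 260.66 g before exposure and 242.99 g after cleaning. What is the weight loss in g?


Weight loss = initial − final
WL = 260.66 − 242.99 = 17.67 g

17.67 g


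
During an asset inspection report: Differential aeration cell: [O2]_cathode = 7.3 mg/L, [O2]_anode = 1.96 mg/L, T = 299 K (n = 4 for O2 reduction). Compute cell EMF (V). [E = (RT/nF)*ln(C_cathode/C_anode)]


Apply the Nernst concentration-cell relation: E = (RT/nF)*ln(C_cathode/C_anode)
RT/nF = 8.314*299/(4*96485) = 0.00644112 V
ln(7.3/1.96) = 1.31493
E = 0.00644112 * 1.31493 = 0.00847 V

0.00847 V


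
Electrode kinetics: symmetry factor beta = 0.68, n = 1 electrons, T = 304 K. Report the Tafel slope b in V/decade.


Apply the Tafel slope relation: b = 2.303*R*T/(beta*n*F)
Numerator: 2.303 * 8.314 * 304 = 5820.73
Denominator: 0.68 * 1 * 96485 = 65609.8
b = 5820.73 / 65609.8 = 0.089 V/decade

0.089 V/decade


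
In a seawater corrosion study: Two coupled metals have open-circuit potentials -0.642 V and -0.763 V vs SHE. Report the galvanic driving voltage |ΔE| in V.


Driving voltage is the absolute potential difference.
|ΔE| = |-0.642 − (-0.763)| = 0.121 V

0.121 V


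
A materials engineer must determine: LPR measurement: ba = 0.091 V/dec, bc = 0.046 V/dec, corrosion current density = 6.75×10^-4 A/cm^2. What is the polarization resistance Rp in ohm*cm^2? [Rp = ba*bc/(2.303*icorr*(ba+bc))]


Apply the Stern-Geary equation: Rp = ba*bc / (2.303*icorr*(ba+bc))
ba*bc = 0.091*0.046 = 0.004186
ba+bc = 0.137; 2.303*icorr*(ba+bc) = 2.303*6.75×10^-4*0.137 = 2.1296993×10^-4
Rp = 0.004186 / 2.1296993×10^-4 = 19.7 ohm*cm^2

19.7 ohm*cm^2


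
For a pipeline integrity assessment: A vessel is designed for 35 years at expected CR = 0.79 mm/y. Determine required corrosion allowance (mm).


Corrosion allowance = CR × design life
CA = 0.79 * 35 = 27.65 mm

27.65 mm


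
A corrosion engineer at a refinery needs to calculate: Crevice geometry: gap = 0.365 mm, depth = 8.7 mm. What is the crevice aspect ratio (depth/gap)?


Aspect ratio = depth / gap
Ratio = 8.7 / 0.365 = 23.8

23.8


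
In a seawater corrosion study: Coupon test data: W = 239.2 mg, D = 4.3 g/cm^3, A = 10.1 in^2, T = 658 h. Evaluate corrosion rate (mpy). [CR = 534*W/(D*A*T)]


Apply the mpy weight-loss relation: CR = 534 * W / (D * A * T)
Numerator: 534 * 239.2 = 127732.8
Denominator: 4.3 * 10.1 * 658 = 28576.94
CR = 127732.8 / 28576.94 = 4.4698 mpy

4.4698 mpy


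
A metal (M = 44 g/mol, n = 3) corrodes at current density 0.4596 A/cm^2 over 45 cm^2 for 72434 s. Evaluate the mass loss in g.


Apply Faraday's law: m = i*A*t*M / (n*F)
Total charge passed Q = i*A*t = 0.4596*45*72434 = 1498079.988 C
m = Q*M/(n*F) = 1498079.988*44/(3*96485) = 227.723 g

227.723 g


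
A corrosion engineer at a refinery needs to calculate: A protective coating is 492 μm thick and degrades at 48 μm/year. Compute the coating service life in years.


Service life = thickness / degradation rate
Life = 492 / 48 = 10.3 years

10.3 years


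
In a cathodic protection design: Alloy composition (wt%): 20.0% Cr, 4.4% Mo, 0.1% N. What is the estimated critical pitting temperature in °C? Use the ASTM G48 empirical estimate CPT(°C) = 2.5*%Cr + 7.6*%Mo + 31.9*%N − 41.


Apply the ASTM G48 empirical CPT estimate: CPT(°C) = 2.5*%Cr + 7.6*%Mo + 31.9*%N − 41
2.5*20.0 = 50; 7.6*4.4 = 33.44; 31.9*0.1 = 3.19
CPT = 50 + 33.44 + 3.19 − 41 = 45.63 °C
Rounded to 0.1 °C: CPT ≈ 45.6 °C

45.6 °C


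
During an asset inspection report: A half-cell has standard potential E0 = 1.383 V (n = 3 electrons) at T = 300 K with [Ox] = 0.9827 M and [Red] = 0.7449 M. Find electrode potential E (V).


Apply the Nernst equation: E = E0 + (RT/nF)*ln([Ox]/[Red])
Step 1: RT/nF = 8.314*300/(3*96485) = 0.00861688 V
Step 2: [Ox]/[Red] = 0.9827/0.7449 = 1.319237
Step 3: ln(1.319237) = 0.277054
Step 4: correction = 0.00861688 * 0.277054 = 0.0024 V
E = 1.383 + 0.0024 = 1.3854 V

1.3854 V


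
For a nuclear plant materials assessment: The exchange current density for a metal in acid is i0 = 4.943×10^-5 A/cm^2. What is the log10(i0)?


i0 = 4.943×10^-5 A/cm^2
log10(i0) = -4.306

-4.306


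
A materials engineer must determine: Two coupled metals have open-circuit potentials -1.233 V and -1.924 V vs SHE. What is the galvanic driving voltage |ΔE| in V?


Driving voltage is the absolute potential difference.
|ΔE| = |-1.233 − (-1.924)| = 0.691 V

0.691 V


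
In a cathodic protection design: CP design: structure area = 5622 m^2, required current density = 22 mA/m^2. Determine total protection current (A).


I = area * current density, then convert mA → A (÷1000)
I = 5622 * 22 / 1000 = 123.68 A

123.68 A


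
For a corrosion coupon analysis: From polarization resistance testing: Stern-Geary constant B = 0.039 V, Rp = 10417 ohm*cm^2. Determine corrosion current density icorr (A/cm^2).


Apply the Stern-Geary relation: icorr = B / Rp
icorr = 0.039 / 10417 = 3.744×10^-6 A/cm^2

3.744×10^-6 A/cm^2


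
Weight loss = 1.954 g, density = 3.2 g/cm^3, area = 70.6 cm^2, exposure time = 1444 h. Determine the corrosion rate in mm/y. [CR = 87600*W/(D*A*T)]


Apply the mm/y weight-loss relation: CR = 87600 * W / (D * A * T)
Numerator: 87600 * 1.954 = 171170.4
Denominator: 3.2 * 70.6 * 1444 = 326228.48
CR = 171170.4 / 326228.48 = 0.524695 mm/y

0.524695 mm/y


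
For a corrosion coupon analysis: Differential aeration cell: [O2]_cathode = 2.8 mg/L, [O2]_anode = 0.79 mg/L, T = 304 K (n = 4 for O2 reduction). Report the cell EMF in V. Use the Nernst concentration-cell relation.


Apply the Nernst concentration-cell relation: E = (RT/nF)*ln(C_cathode/C_anode)
RT/nF = 8.314*304/(4*96485) = 0.00654883 V
ln(2.8/0.79) = 1.26534
E = 0.00654883 * 1.26534 = 0.00829 V

0.00829 V


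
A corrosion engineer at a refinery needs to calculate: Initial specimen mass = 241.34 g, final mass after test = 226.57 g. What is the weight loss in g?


Weight loss = initial − final
WL = 241.34 − 226.57 = 14.77 g

14.77 g


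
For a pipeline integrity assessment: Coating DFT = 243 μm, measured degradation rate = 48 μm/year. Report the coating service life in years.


Service life = thickness / degradation rate
Life = 243 / 48 = 5.1 years

5.1 years


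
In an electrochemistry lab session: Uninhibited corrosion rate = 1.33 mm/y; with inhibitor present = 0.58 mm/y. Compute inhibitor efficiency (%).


Apply the inhibitor-efficiency definition: IE = (CR_blank − CR_inh)/CR_blank × 100
IE = (1.33 − 0.58) / 1.33 × 100
IE = 0.75 / 1.33 × 100 = 56.4 %

56.4 %


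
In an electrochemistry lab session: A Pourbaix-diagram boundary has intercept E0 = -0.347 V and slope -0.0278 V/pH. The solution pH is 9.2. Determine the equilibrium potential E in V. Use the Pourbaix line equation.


Apply the Pourbaix line equation: E = E0 + slope*pH
E = -0.347 + (-0.0278)*9.2 = -0.347 + (-0.25576) = -0.60276 V
Rounded to 4 decimal places: E = -0.6028 V

-0.6028 V


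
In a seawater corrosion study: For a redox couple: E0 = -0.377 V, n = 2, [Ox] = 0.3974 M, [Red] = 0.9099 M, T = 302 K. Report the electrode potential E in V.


Apply the Nernst equation: E = E0 + (RT/nF)*ln([Ox]/[Red])
Step 1: RT/nF = 8.314*302/(2*96485) = 0.01301149 V
Step 2: [Ox]/[Red] = 0.3974/0.9099 = 0.436751
Step 3: ln(0.436751) = -0.828392
Step 4: correction = 0.01301149 * -0.828392 = -0.011 V
E = -0.377 + -0.011 = -0.388 V

-0.388 V


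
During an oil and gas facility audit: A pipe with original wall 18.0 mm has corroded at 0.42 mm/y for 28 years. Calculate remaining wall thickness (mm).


Remaining wall = original − CR × time
t = 18.0 − 0.42*28 = 18.0 − 11.76 = 6.24 mm

6.24 mm


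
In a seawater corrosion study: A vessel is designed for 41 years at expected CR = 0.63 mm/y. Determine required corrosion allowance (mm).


Corrosion allowance = CR × design life
CA = 0.63 * 41 = 25.83 mm

25.83 mm


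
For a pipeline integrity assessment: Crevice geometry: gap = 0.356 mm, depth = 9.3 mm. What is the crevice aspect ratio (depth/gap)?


Aspect ratio = depth / gap
Ratio = 9.3 / 0.356 = 26.1

26.1


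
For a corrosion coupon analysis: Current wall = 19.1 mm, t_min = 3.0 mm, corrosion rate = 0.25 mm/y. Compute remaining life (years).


Apply the remaining-life relation: RL = (t_current − t_min) / CR
RL = (19.1 − 3.0) / 0.25 = 16.1 / 0.25 = 64.4 years

64.4 years


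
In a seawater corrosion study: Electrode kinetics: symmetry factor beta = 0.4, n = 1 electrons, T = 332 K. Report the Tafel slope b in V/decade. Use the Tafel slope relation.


Apply the Tafel slope relation: b = 2.303*R*T/(beta*n*F)
Numerator: 2.303 * 8.314 * 332 = 6356.85
Denominator: 0.4 * 1 * 96485 = 38594.0
b = 6356.85 / 38594.0 = 0.1647 V/decade

0.1647 V/decade


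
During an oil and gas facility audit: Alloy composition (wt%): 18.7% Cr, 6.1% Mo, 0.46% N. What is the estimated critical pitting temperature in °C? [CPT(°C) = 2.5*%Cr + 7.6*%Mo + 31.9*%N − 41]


Apply the ASTM G48 empirical CPT estimate: CPT(°C) = 2.5*%Cr + 7.6*%Mo + 31.9*%N − 41
2.5*18.7 = 46.75; 7.6*6.1 = 46.36; 31.9*0.46 = 14.674
CPT = 46.75 + 46.36 + 14.674 − 41 = 66.784 °C
Rounded to 0.1 °C: CPT ≈ 66.8 °C

66.8 °C


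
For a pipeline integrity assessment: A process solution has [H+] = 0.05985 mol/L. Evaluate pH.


pH = −log10[H+]
pH = −log10(0.05985) = 1.22

1.22


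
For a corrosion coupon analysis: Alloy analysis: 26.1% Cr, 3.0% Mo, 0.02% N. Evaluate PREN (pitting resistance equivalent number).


Apply the PREN formula: PREN = Cr + 3.3*Mo + 16*N
PREN = 26.1 + 3.3*3.0 + 16*0.02
PREN = 26.1 + 9.9 + 0.32 = 36.32

36.32


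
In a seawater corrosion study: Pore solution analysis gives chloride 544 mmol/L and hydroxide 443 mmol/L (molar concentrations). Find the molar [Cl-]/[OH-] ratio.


Threshold parameter = [Cl-] / [OH-] (molar basis; both in mmol/L, so units cancel)
Ratio = 544 / 443 = 1.23

1.23


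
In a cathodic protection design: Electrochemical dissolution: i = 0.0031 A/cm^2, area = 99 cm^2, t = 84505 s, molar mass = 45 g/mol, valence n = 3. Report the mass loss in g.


Apply Faraday's law: m = i*A*t*M / (n*F)
Total charge passed Q = i*A*t = 0.0031*99*84505 = 25934.5845 C
m = Q*M/(n*F) = 25934.5845*45/(3*96485) = 4.03191 g

4.03191 g


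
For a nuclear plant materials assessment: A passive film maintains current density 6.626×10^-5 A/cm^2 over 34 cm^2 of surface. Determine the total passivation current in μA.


I = i_pass * A, then convert A → μA (×10^6)
I = 6.626×10^-5 * 34 * 10^6 = 2252.84 μA

2252.84 μA


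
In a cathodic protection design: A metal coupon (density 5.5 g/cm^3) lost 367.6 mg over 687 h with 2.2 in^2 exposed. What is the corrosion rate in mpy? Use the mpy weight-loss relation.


Apply the mpy weight-loss relation: CR = 534 * W / (D * A * T)
Numerator: 534 * 367.6 = 196298.4
Denominator: 5.5 * 2.2 * 687 = 8312.7
CR = 196298.4 / 8312.7 = 23.614 mpy

23.614 mpy


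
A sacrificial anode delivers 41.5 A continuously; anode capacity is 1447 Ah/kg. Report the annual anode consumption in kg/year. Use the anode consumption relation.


Annual consumption = current * hours per year / capacity
Rate = 41.5 * 8760 / 1447 = 251.2 kg/year

251.2 kg/year


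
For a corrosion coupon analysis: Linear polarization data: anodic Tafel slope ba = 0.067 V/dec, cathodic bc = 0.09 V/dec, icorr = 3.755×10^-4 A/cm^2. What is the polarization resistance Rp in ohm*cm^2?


Apply the Stern-Geary equation: Rp = ba*bc / (2.303*icorr*(ba+bc))
ba*bc = 0.067*0.09 = 0.00603
ba+bc = 0.157; 2.303*icorr*(ba+bc) = 2.303*3.755×10^-4*0.157 = 1.3576991×10^-4
Rp = 0.00603 / 1.3576991×10^-4 = 44.4 ohm*cm^2

44.4 ohm*cm^2


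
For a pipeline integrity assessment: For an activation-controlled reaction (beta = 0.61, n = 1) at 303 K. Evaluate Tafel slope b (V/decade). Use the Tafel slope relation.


Apply the Tafel slope relation: b = 2.303*R*T/(beta*n*F)
Numerator: 2.303 * 8.314 * 303 = 5801.58
Denominator: 0.61 * 1 * 96485 = 58855.85
b = 5801.58 / 58855.85 = 0.0986 V/decade

0.0986 V/decade


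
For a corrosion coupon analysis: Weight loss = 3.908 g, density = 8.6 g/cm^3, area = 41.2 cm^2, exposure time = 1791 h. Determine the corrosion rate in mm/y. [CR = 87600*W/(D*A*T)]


Apply the mm/y weight-loss relation: CR = 87600 * W / (D * A * T)
Numerator: 87600 * 3.908 = 342340.8
Denominator: 8.6 * 41.2 * 1791 = 634587.12
CR = 342340.8 / 634587.12 = 0.5395 mm/y

0.5395 mm/y


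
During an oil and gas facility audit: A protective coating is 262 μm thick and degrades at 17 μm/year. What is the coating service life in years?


Service life = thickness / degradation rate
Life = 262 / 17 = 15.4 years

15.4 years


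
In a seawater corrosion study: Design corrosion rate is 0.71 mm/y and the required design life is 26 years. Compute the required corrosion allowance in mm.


Corrosion allowance = CR × design life
CA = 0.71 * 26 = 18.46 mm

18.46 mm


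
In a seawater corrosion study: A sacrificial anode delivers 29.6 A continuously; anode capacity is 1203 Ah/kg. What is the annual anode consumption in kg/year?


Annual consumption = current * hours per year / capacity
Rate = 29.6 * 8760 / 1203 = 215.5 kg/year

215.5 kg/year


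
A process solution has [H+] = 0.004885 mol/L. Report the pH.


pH = −log10[H+]
pH = −log10(0.004885) = 2.31

2.31


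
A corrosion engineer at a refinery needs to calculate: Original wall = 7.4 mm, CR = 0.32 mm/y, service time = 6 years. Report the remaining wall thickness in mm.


Remaining wall = original − CR × time
t = 7.4 − 0.32*6 = 7.4 − 1.92 = 5.48 mm

5.48 mm


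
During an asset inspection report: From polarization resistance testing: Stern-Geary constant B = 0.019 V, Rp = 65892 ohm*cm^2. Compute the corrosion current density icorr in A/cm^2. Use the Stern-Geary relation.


Apply the Stern-Geary relation: icorr = B / Rp
icorr = 0.019 / 65892 = 2.884×10^-7 A/cm^2

2.884×10^-7 A/cm^2


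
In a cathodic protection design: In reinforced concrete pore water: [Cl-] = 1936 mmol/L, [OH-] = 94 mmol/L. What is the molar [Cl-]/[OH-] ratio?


Threshold parameter = [Cl-] / [OH-] (molar basis; both in mmol/L, so units cancel)
Ratio = 1936 / 94 = 20.6

20.6


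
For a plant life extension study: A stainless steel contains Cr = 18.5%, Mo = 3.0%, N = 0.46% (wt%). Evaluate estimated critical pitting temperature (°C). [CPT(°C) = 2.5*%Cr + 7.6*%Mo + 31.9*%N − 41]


Apply the ASTM G48 empirical CPT estimate: CPT(°C) = 2.5*%Cr + 7.6*%Mo + 31.9*%N − 41
2.5*18.5 = 46.25; 7.6*3.0 = 22.8; 31.9*0.46 = 14.674
CPT = 46.25 + 22.8 + 14.674 − 41 = 42.724 °C
Rounded to 0.1 °C: CPT ≈ 42.7 °C

42.7 °C


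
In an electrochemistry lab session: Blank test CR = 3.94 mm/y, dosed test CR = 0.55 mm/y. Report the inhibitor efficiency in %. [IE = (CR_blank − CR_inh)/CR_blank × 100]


Apply the inhibitor-efficiency definition: IE = (CR_blank − CR_inh)/CR_blank × 100
IE = (3.94 − 0.55) / 3.94 × 100
IE = 3.39 / 3.94 × 100 = 86.0 %

86.0 %


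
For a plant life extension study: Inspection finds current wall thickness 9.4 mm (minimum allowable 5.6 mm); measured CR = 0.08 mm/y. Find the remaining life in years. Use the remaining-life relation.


Apply the remaining-life relation: RL = (t_current − t_min) / CR
RL = (9.4 − 5.6) / 0.08 = 3.8 / 0.08 = 47.5 years

47.5 years


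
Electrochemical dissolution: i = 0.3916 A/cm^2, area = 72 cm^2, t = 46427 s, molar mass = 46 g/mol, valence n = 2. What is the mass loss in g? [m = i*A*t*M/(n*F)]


Apply Faraday's law: m = i*A*t*M / (n*F)
Total charge passed Q = i*A*t = 0.3916*72*46427 = 1309018.5504 C
m = Q*M/(n*F) = 1309018.5504*46/(2*96485) = 312.04256 g

312.04256 g


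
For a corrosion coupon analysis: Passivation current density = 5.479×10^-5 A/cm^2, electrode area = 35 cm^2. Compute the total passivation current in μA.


I = i_pass * A, then convert A → μA (×10^6)
I = 5.479×10^-5 * 35 * 10^6 = 1917.65 μA

1917.65 μA


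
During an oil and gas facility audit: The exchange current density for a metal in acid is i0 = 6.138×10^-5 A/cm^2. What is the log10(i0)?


i0 = 6.138×10^-5 A/cm^2
log10(i0) = -4.212

-4.212


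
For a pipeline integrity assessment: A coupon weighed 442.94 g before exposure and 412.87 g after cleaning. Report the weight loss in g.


Weight loss = initial − final
WL = 442.94 − 412.87 = 30.07 g

30.07 g


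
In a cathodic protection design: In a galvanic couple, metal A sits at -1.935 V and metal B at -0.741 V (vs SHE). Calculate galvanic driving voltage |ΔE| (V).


Driving voltage is the absolute potential difference.
|ΔE| = |-1.935 − (-0.741)| = 1.194 V

1.194 V


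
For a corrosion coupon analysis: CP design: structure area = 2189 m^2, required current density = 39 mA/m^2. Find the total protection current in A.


I = area * current density, then convert mA → A (÷1000)
I = 2189 * 39 / 1000 = 85.37 A

85.37 A


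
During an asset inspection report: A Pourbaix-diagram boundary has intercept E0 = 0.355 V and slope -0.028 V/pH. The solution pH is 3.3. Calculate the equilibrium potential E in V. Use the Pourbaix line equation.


Apply the Pourbaix line equation: E = E0 + slope*pH
E = 0.355 + (-0.028)*3.3 = 0.355 + (-0.0924) = 0.2626 V
Rounded to 3 decimal places: E = 0.263 V

0.263 V


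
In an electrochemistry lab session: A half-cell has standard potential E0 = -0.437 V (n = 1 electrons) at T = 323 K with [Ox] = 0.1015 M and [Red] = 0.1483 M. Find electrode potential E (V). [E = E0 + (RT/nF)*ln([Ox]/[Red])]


Apply the Nernst equation: E = E0 + (RT/nF)*ln([Ox]/[Red])
Step 1: RT/nF = 8.314*323/(1*96485) = 0.02783253 V
Step 2: [Ox]/[Red] = 0.1015/0.1483 = 0.684423
Step 3: ln(0.684423) = -0.379179
Step 4: correction = 0.02783253 * -0.379179 = -0.0106 V
E = -0.437 + -0.0106 = -0.4476 V

-0.4476 V


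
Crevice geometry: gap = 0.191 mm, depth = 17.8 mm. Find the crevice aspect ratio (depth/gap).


Aspect ratio = depth / gap
Ratio = 17.8 / 0.191 = 93.2

93.2


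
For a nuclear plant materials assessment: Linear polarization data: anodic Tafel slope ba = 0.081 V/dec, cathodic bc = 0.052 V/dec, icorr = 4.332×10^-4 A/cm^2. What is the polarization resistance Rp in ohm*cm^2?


Apply the Stern-Geary equation: Rp = ba*bc / (2.303*icorr*(ba+bc))
ba*bc = 0.081*0.052 = 0.004212
ba+bc = 0.133; 2.303*icorr*(ba+bc) = 2.303*4.332×10^-4*0.133 = 1.3268873×10^-4
Rp = 0.004212 / 1.3268873×10^-4 = 31.74 ohm*cm^2

31.74 ohm*cm^2


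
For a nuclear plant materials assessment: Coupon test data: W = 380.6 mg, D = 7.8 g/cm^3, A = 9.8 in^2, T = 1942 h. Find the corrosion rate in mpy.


Apply the mpy weight-loss relation: CR = 534 * W / (D * A * T)
Numerator: 534 * 380.6 = 203240.4
Denominator: 7.8 * 9.8 * 1942 = 148446.48
CR = 203240.4 / 148446.48 = 1.3691 mpy

1.3691 mpy


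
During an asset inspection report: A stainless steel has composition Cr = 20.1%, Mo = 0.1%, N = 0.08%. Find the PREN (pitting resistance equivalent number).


Apply the PREN formula: PREN = Cr + 3.3*Mo + 16*N
PREN = 20.1 + 3.3*0.1 + 16*0.08
PREN = 20.1 + 0.33 + 1.28 = 21.71

21.71


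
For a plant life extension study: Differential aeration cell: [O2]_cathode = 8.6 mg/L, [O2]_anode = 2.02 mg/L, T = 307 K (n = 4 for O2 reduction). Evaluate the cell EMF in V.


Apply the Nernst concentration-cell relation: E = (RT/nF)*ln(C_cathode/C_anode)
RT/nF = 8.314*307/(4*96485) = 0.00661346 V
ln(8.6/2.02) = 1.44866
E = 0.00661346 * 1.44866 = 0.00958 V

0.00958 V


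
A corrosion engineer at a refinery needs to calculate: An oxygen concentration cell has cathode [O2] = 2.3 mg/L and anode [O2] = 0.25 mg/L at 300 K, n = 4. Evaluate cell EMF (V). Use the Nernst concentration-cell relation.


Apply the Nernst concentration-cell relation: E = (RT/nF)*ln(C_cathode/C_anode)
RT/nF = 8.314*300/(4*96485) = 0.00646266 V
ln(2.3/0.25) = 2.2192
E = 0.00646266 * 2.2192 = 0.01434 V

0.01434 V


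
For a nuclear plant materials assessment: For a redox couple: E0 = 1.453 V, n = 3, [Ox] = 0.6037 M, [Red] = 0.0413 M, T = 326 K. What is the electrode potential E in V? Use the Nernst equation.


Apply the Nernst equation: E = E0 + (RT/nF)*ln([Ox]/[Red])
Step 1: RT/nF = 8.314*326/(3*96485) = 0.00936368 V
Step 2: [Ox]/[Red] = 0.6037/0.0413 = 14.617433
Step 3: ln(14.617433) = 2.682215
Step 4: correction = 0.00936368 * 2.682215 = 0.0251 V
E = 1.453 + 0.0251 = 1.4781 V

1.4781 V


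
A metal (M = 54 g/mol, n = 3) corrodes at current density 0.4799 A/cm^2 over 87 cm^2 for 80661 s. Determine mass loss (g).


Apply Faraday's law: m = i*A*t*M / (n*F)
Total charge passed Q = i*A*t = 0.4799*87*80661 = 3367701.6093 C
m = Q*M/(n*F) = 3367701.6093*54/(3*96485) = 628.27 g

628.27 g


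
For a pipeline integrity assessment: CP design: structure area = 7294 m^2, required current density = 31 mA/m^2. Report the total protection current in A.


I = area * current density, then convert mA → A (÷1000)
I = 7294 * 31 / 1000 = 226.11 A

226.11 A


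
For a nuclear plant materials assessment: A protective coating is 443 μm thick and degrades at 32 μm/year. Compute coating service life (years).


Service life = thickness / degradation rate
Life = 443 / 32 = 13.8 years

13.8 years


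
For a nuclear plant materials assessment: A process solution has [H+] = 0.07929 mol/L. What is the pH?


pH = −log10[H+]
pH = −log10(0.07929) = 1.1

1.1


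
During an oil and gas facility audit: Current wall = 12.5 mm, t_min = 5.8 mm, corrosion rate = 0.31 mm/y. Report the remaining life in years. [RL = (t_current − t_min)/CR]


Apply the remaining-life relation: RL = (t_current − t_min) / CR
RL = (12.5 − 5.8) / 0.31 = 6.7 / 0.31 = 21.6 years

21.6 years


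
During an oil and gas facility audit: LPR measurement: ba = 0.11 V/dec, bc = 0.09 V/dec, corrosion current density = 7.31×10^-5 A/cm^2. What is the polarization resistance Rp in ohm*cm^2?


Apply the Stern-Geary equation: Rp = ba*bc / (2.303*icorr*(ba+bc))
ba*bc = 0.11*0.09 = 0.0099
ba+bc = 0.2; 2.303*icorr*(ba+bc) = 2.303*7.31×10^-5*0.2 = 3.366986×10^-5
Rp = 0.0099 / 3.366986×10^-5 = 294.0 ohm*cm^2

294.0 ohm*cm^2


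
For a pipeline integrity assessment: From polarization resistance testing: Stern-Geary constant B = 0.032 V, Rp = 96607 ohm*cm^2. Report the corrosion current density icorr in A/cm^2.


Apply the Stern-Geary relation: icorr = B / Rp
icorr = 0.032 / 96607 = 3.312×10^-7 A/cm^2

3.312×10^-7 A/cm^2
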